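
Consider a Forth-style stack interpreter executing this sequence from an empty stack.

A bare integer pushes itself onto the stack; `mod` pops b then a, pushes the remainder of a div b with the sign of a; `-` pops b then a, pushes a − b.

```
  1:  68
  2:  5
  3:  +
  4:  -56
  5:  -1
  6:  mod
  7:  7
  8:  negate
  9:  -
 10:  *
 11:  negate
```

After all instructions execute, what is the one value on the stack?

-511

68     → 68
5      → 68 5
+      → 73
-56    → 73 -56
-1     → 73 -56 -1
mod    → 73 0
7      → 73 0 7
negate → 73 0 -7
-      → 73 7
*      → 511
negate → -511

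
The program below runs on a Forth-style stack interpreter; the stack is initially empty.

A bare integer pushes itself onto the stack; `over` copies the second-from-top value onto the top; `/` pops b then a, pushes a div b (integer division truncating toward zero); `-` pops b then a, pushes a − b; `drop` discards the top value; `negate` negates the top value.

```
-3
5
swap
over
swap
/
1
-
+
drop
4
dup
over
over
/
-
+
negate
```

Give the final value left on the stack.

-7

-3      -3
5       -3 5
swap    5 -3
over    5 -3 5
swap    5 5 -3
/       5 -1
1       5 -1 1
-       5 -2
+       3
drop    (empty)
4       4
dup     4 4
over    4 4 4
over    4 4 4 4
/       4 4 1
-       4 3
+       7
negate  -7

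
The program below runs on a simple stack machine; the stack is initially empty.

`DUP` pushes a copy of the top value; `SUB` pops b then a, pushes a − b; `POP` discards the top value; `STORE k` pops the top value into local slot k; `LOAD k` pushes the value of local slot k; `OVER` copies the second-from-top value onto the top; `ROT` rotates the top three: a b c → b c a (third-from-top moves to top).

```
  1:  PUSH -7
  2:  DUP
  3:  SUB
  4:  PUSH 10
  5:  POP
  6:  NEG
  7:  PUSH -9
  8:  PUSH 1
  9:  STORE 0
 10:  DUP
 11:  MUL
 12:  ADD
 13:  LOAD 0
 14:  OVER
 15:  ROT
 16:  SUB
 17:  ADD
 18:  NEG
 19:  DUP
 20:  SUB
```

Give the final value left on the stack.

PUSH -7  [-7]
DUP      [-7, -7]
SUB      [0]
PUSH 10  [0, 10]
POP      [0]
NEG      [0]
PUSH -9  [0, -9]
PUSH 1   [0, -9, 1]
STORE 0  [0, -9]
DUP      [0, -9, -9]
MUL      [0, 81]
ADD      [81]
LOAD 0   [81, 1]
OVER     [81, 1, 81]
ROT      [1, 81, 81]
SUB      [1, 0]
ADD      [1]
NEG      [-1]
DUP      [-1, -1]
SUB      [0]

0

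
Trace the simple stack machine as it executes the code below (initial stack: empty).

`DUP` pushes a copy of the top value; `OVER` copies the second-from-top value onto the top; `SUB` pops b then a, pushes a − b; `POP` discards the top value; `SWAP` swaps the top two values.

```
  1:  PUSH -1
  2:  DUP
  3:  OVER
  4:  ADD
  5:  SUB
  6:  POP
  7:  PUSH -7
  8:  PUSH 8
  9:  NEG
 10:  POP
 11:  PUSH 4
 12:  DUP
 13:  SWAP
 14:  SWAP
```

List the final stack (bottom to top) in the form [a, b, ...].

PUSH -1 : [-1]
DUP     : [-1, -1]
OVER    : [-1, -1, -1]
ADD     : [-1, -2]
SUB     : [1]
POP     : []
PUSH -7 : [-7]
PUSH 8  : [-7, 8]
NEG     : [-7, -8]
POP     : [-7]
PUSH 4  : [-7, 4]
DUP     : [-7, 4, 4]
SWAP    : [-7, 4, 4]
SWAP    : [-7, 4, 4]

[-7, 4, 4]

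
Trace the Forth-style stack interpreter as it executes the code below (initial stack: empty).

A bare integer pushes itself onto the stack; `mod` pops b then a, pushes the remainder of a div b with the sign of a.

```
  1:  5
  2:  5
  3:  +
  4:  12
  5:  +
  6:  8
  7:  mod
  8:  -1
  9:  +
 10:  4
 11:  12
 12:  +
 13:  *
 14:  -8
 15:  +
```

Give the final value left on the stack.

5   : [5]
5   : [5, 5]
+   : [10]
12  : [10, 12]
+   : [22]
8   : [22, 8]
mod : [6]
-1  : [6, -1]
+   : [5]
4   : [5, 4]
12  : [5, 4, 12]
+   : [5, 16]
*   : [80]
-8  : [80, -8]
+   : [72]

72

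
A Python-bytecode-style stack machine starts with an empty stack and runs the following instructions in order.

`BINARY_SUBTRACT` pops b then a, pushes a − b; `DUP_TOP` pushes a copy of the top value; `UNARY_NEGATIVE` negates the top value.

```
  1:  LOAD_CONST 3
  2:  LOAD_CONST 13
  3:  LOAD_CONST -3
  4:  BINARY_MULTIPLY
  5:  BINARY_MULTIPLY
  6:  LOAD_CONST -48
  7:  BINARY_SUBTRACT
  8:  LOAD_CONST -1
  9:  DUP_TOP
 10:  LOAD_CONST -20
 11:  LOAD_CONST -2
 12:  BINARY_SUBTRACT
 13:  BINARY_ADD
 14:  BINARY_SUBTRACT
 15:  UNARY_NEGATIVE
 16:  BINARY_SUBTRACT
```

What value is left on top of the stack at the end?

-51

LOAD_CONST 3    -> [3]
LOAD_CONST 13   -> [3, 13]
LOAD_CONST -3   -> [3, 13, -3]
BINARY_MULTIPLY -> [3, -39]
BINARY_MULTIPLY -> [-117]
LOAD_CONST -48  -> [-117, -48]
BINARY_SUBTRACT -> [-69]
LOAD_CONST -1   -> [-69, -1]
DUP_TOP         -> [-69, -1, -1]
LOAD_CONST -20  -> [-69, -1, -1, -20]
LOAD_CONST -2   -> [-69, -1, -1, -20, -2]
BINARY_SUBTRACT -> [-69, -1, -1, -18]
BINARY_ADD      -> [-69, -1, -19]
BINARY_SUBTRACT -> [-69, 18]
UNARY_NEGATIVE  -> [-69, -18]
BINARY_SUBTRACT -> [-51]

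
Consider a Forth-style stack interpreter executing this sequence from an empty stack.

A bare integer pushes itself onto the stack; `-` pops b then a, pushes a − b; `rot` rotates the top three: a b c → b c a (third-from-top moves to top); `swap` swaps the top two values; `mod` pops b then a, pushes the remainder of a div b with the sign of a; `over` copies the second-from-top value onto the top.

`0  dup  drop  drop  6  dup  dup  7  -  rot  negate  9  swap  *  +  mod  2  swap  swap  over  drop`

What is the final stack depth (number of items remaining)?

2

0       [0]
dup     [0, 0]
drop    [0]
drop    []
6       [6]
dup     [6, 6]
dup     [6, 6, 6]
7       [6, 6, 6, 7]
-       [6, 6, -1]
rot     [6, -1, 6]
negate  [6, -1, -6]
9       [6, -1, -6, 9]
swap    [6, -1, 9, -6]
*       [6, -1, -54]
+       [6, -55]
mod     [6]
2       [6, 2]
swap    [2, 6]
swap    [6, 2]
over    [6, 2, 6]
drop    [6, 2]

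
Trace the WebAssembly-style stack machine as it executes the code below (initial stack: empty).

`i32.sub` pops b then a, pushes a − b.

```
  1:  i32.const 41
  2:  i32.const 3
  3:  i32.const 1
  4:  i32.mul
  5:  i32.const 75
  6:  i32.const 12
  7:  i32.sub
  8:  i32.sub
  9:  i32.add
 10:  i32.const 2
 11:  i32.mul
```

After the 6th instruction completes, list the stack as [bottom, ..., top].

i32.const 41  41
i32.const 3   41 3
i32.const 1   41 3 1
i32.mul       41 3
i32.const 75  41 3 75
i32.const 12  41 3 75 12

[41, 3, 75, 12]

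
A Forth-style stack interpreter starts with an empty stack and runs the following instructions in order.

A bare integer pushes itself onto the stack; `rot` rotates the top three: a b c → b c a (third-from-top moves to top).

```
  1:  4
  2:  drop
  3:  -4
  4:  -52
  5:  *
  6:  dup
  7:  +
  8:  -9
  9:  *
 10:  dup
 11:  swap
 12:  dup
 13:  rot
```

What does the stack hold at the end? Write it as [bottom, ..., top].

4    -> [4]
drop -> []
-4   -> [-4]
-52  -> [-4, -52]
*    -> [208]
dup  -> [208, 208]
+    -> [416]
-9   -> [416, -9]
*    -> [-3744]
dup  -> [-3744, -3744]
swap -> [-3744, -3744]
dup  -> [-3744, -3744, -3744]
rot  -> [-3744, -3744, -3744]

[-3744, -3744, -3744]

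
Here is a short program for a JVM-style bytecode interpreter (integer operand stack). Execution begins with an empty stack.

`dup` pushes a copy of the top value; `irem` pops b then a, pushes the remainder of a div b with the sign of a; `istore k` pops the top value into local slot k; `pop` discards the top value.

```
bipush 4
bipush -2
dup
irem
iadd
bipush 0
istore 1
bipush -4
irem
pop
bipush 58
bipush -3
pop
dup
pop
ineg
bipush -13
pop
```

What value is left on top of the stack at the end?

bipush 4   -> [4]
bipush -2  -> [4, -2]
dup        -> [4, -2, -2]
irem       -> [4, 0]
iadd       -> [4]
bipush 0   -> [4, 0]
istore 1   -> [4]
bipush -4  -> [4, -4]
irem       -> [0]
pop        -> []
bipush 58  -> [58]
bipush -3  -> [58, -3]
pop        -> [58]
dup        -> [58, 58]
pop        -> [58]
ineg       -> [-58]
bipush -13 -> [-58, -13]
pop        -> [-58]

-58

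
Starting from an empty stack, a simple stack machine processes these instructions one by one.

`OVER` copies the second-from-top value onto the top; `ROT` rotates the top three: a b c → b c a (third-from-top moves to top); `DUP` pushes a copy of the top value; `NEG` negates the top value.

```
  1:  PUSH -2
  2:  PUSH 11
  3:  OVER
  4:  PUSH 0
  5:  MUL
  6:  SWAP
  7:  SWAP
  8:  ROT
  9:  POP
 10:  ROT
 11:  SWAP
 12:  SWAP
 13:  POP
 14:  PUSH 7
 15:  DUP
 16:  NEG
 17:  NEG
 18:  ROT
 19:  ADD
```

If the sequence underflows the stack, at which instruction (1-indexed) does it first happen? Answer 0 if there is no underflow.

PUSH -2 → -2
PUSH 11 → -2 11
OVER    → -2 11 -2
PUSH 0  → -2 11 -2 0
MUL     → -2 11 0
SWAP    → -2 0 11
SWAP    → -2 11 0
ROT     → 11 0 -2
POP     → 11 0
ROT  — needs 3 operands, stack has 2 → underflow

10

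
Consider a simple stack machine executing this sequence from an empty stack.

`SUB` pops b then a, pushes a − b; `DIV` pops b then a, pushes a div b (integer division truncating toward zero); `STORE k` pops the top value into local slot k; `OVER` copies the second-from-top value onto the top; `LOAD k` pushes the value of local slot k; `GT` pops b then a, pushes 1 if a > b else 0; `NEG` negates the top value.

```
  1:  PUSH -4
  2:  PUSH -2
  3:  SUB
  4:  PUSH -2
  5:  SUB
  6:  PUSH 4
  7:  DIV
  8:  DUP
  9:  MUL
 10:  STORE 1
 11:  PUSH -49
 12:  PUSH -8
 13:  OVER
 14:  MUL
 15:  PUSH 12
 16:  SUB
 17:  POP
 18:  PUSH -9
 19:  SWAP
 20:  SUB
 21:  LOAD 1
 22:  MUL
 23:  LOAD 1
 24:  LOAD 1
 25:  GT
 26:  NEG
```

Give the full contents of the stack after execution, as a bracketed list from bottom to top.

PUSH -4   -4
PUSH -2   -4 -2
SUB       -2
PUSH -2   -2 -2
SUB       0
PUSH 4    0 4
DIV       0
DUP       0 0
MUL       0
STORE 1   (empty)
PUSH -49  -49
PUSH -8   -49 -8
OVER      -49 -8 -49
MUL       -49 392
PUSH 12   -49 392 12
SUB       -49 380
POP       -49
PUSH -9   -49 -9
SWAP      -9 -49
SUB       40
LOAD 1    40 0
MUL       0
LOAD 1    0 0
LOAD 1    0 0 0
GT        0 0
NEG       0 0

[0, 0]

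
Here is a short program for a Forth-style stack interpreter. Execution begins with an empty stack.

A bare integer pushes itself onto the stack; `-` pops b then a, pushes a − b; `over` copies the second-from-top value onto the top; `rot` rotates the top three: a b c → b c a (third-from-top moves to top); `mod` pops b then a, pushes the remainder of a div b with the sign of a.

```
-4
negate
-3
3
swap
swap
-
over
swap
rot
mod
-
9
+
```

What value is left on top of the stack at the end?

-4     -> -4
negate -> 4
-3     -> 4 -3
3      -> 4 -3 3
swap   -> 4 3 -3
swap   -> 4 -3 3
-      -> 4 -6
over   -> 4 -6 4
swap   -> 4 4 -6
rot    -> 4 -6 4
mod    -> 4 -2
-      -> 6
9      -> 6 9
+      -> 15

15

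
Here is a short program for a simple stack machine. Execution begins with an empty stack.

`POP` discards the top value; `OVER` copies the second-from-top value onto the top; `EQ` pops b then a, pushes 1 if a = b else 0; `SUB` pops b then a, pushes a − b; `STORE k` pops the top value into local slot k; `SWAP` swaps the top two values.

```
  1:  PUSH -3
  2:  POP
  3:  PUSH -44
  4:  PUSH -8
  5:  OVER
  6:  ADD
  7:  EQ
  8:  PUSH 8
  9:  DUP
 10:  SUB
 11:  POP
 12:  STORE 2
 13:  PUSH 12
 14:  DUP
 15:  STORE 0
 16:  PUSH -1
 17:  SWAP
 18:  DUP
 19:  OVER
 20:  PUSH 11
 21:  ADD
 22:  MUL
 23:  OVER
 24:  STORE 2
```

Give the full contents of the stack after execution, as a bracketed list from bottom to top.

PUSH -3   -3
POP       (empty)
PUSH -44  -44
PUSH -8   -44 -8
OVER      -44 -8 -44
ADD       -44 -52
EQ        0
PUSH 8    0 8
DUP       0 8 8
SUB       0 0
POP       0
STORE 2   (empty)
PUSH 12   12
DUP       12 12
STORE 0   12
PUSH -1   12 -1
SWAP      -1 12
DUP       -1 12 12
OVER      -1 12 12 12
PUSH 11   -1 12 12 12 11
ADD       -1 12 12 23
MUL       -1 12 276
OVER      -1 12 276 12
STORE 2   -1 12 276

[-1, 12, 276]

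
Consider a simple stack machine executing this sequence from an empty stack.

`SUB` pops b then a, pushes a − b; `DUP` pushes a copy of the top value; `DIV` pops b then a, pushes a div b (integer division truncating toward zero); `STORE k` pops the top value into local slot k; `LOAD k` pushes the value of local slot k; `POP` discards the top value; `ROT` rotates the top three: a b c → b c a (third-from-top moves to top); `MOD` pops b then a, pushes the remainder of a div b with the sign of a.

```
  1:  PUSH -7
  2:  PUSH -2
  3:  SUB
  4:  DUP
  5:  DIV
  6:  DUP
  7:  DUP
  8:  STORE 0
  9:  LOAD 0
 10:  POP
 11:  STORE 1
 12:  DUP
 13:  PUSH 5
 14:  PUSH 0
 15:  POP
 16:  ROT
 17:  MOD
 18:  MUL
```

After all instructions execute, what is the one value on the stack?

PUSH -7  -7
PUSH -2  -7 -2
SUB      -5
DUP      -5 -5
DIV      1
DUP      1 1
DUP      1 1 1
STORE 0  1 1
LOAD 0   1 1 1
POP      1 1
STORE 1  1
DUP      1 1
PUSH 5   1 1 5
PUSH 0   1 1 5 0
POP      1 1 5
ROT      1 5 1
MOD      1 0
MUL      0

0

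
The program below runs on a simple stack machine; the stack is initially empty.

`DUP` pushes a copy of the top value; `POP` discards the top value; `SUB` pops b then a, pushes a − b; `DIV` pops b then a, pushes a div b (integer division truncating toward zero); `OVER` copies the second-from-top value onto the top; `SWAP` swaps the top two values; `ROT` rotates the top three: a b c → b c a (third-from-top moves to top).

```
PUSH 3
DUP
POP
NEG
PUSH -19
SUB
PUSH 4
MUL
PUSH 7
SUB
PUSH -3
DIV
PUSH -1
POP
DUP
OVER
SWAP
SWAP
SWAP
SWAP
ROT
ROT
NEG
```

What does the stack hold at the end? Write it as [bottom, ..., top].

[-19, -19, 19]

PUSH 3   : [3]
DUP      : [3, 3]
POP      : [3]
NEG      : [-3]
PUSH -19 : [-3, -19]
SUB      : [16]
PUSH 4   : [16, 4]
MUL      : [64]
PUSH 7   : [64, 7]
SUB      : [57]
PUSH -3  : [57, -3]
DIV      : [-19]
PUSH -1  : [-19, -1]
POP      : [-19]
DUP      : [-19, -19]
OVER     : [-19, -19, -19]
SWAP     : [-19, -19, -19]
SWAP     : [-19, -19, -19]
SWAP     : [-19, -19, -19]
SWAP     : [-19, -19, -19]
ROT      : [-19, -19, -19]
ROT      : [-19, -19, -19]
NEG      : [-19, -19, 19]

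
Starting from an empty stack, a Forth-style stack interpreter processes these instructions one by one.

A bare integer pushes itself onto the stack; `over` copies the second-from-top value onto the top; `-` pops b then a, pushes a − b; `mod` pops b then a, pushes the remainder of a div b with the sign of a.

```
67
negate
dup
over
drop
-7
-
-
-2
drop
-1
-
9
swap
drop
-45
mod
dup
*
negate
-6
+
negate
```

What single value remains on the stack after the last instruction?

67      [67]
negate  [-67]
dup     [-67, -67]
over    [-67, -67, -67]
drop    [-67, -67]
-7      [-67, -67, -7]
-       [-67, -60]
-       [-7]
-2      [-7, -2]
drop    [-7]
-1      [-7, -1]
-       [-6]
9       [-6, 9]
swap    [9, -6]
drop    [9]
-45     [9, -45]
mod     [9]
dup     [9, 9]
*       [81]
negate  [-81]
-6      [-81, -6]
+       [-87]
negate  [87]

87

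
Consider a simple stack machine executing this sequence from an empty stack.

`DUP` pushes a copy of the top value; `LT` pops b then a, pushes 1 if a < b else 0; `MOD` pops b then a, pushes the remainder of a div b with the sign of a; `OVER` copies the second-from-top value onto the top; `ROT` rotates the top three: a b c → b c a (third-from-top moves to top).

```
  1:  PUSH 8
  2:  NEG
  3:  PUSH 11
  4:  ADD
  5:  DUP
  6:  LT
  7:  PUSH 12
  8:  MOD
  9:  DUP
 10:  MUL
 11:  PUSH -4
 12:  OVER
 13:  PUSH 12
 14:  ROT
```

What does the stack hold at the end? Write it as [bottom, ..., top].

[0, 0, 12, -4]

PUSH 8  -> 8
NEG     -> -8
PUSH 11 -> -8 11
ADD     -> 3
DUP     -> 3 3
LT      -> 0
PUSH 12 -> 0 12
MOD     -> 0
DUP     -> 0 0
MUL     -> 0
PUSH -4 -> 0 -4
OVER    -> 0 -4 0
PUSH 12 -> 0 -4 0 12
ROT     -> 0 0 12 -4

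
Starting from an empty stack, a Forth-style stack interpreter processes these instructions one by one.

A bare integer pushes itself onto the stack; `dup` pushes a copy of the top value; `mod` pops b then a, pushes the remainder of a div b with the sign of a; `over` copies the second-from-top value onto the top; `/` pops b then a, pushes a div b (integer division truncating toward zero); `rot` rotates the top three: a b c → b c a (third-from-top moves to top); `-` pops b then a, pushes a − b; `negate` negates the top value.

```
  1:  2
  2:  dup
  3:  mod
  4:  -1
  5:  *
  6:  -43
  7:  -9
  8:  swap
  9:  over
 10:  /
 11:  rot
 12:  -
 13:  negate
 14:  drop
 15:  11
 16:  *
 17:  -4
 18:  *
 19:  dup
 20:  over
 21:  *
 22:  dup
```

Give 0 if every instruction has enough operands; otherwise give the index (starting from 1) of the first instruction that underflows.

2      → [2]
dup    → [2, 2]
mod    → [0]
-1     → [0, -1]
*      → [0]
-43    → [0, -43]
-9     → [0, -43, -9]
swap   → [0, -9, -43]
over   → [0, -9, -43, -9]
/      → [0, -9, 4]
rot    → [-9, 4, 0]
-      → [-9, 4]
negate → [-9, -4]
drop   → [-9]
11     → [-9, 11]
*      → [-99]
-4     → [-99, -4]
*      → [396]
dup    → [396, 396]
over   → [396, 396, 396]
*      → [396, 156816]
dup    → [396, 156816, 156816]

0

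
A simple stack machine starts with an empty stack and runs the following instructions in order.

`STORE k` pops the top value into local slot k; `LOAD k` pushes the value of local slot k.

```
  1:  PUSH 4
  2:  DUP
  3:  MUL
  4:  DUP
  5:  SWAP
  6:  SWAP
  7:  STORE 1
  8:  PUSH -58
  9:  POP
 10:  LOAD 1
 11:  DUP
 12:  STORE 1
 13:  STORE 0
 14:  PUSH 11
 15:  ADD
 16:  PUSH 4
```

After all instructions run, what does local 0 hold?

16

PUSH 4   → 4
DUP      → 4 4
MUL      → 16
DUP      → 16 16
SWAP     → 16 16
SWAP     → 16 16
STORE 1  → 16
PUSH -58 → 16 -58
POP      → 16
LOAD 1   → 16 16
DUP      → 16 16 16
STORE 1  → 16 16
STORE 0  → 16
PUSH 11  → 16 11
ADD      → 27
PUSH 4   → 27 4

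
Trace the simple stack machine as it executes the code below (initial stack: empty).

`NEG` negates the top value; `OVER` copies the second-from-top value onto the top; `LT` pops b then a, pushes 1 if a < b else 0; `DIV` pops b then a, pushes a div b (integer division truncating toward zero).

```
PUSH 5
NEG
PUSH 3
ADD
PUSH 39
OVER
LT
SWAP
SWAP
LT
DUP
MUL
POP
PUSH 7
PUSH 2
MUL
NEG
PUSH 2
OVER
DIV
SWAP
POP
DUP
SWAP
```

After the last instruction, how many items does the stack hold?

PUSH 5  -> [5]
NEG     -> [-5]
PUSH 3  -> [-5, 3]
ADD     -> [-2]
PUSH 39 -> [-2, 39]
OVER    -> [-2, 39, -2]
LT      -> [-2, 0]
SWAP    -> [0, -2]
SWAP    -> [-2, 0]
LT      -> [1]
DUP     -> [1, 1]
MUL     -> [1]
POP     -> []
PUSH 7  -> [7]
PUSH 2  -> [7, 2]
MUL     -> [14]
NEG     -> [-14]
PUSH 2  -> [-14, 2]
OVER    -> [-14, 2, -14]
DIV     -> [-14, 0]
SWAP    -> [0, -14]
POP     -> [0]
DUP     -> [0, 0]
SWAP    -> [0, 0]

2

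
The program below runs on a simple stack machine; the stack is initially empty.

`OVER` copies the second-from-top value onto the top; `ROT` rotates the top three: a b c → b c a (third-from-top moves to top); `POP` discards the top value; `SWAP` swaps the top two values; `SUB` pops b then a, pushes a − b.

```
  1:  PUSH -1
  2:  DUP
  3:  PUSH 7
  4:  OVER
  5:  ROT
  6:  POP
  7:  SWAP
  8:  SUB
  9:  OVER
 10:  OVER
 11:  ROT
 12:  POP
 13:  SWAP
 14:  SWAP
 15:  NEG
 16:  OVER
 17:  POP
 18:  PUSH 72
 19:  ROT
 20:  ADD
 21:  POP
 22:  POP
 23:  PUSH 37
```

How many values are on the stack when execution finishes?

2

PUSH -1 : -1
DUP     : -1 -1
PUSH 7  : -1 -1 7
OVER    : -1 -1 7 -1
ROT     : -1 7 -1 -1
POP     : -1 7 -1
SWAP    : -1 -1 7
SUB     : -1 -8
OVER    : -1 -8 -1
OVER    : -1 -8 -1 -8
ROT     : -1 -1 -8 -8
POP     : -1 -1 -8
SWAP    : -1 -8 -1
SWAP    : -1 -1 -8
NEG     : -1 -1 8
OVER    : -1 -1 8 -1
POP     : -1 -1 8
PUSH 72 : -1 -1 8 72
ROT     : -1 8 72 -1
ADD     : -1 8 71
POP     : -1 8
POP     : -1
PUSH 37 : -1 37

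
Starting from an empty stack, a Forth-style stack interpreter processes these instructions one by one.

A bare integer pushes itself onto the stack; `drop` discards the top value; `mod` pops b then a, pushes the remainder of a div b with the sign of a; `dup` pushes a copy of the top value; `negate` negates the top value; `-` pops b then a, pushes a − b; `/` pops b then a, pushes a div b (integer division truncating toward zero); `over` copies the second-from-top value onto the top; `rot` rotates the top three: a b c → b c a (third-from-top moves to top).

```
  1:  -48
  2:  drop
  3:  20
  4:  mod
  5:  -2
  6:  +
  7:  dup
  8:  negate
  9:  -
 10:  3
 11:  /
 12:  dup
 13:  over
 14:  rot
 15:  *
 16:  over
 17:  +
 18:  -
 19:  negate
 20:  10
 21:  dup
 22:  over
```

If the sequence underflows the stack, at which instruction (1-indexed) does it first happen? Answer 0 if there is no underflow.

4

-48  → -48
drop → (empty)
20   → 20
mod  — needs 2 operands, stack has 1 → underflow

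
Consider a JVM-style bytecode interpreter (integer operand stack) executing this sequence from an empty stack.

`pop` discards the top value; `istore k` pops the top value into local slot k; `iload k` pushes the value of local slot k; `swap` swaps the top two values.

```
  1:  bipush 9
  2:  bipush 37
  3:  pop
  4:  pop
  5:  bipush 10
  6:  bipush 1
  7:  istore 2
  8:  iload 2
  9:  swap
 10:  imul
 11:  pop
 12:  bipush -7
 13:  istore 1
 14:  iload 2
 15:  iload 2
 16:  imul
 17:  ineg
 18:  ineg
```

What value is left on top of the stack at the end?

1

bipush 9  : 9
bipush 37 : 9 37
pop       : 9
pop       : (empty)
bipush 10 : 10
bipush 1  : 10 1
istore 2  : 10
iload 2   : 10 1
swap      : 1 10
imul      : 10
pop       : (empty)
bipush -7 : -7
istore 1  : (empty)
iload 2   : 1
iload 2   : 1 1
imul      : 1
ineg      : -1
ineg      : 1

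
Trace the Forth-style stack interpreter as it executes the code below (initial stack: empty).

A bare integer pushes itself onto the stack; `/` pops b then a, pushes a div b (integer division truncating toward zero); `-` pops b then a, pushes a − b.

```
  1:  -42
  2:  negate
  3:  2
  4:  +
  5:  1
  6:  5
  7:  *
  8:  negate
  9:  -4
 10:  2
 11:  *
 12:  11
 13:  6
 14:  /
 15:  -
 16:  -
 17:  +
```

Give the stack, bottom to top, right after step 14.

-42     [-42]
negate  [42]
2       [42, 2]
+       [44]
1       [44, 1]
5       [44, 1, 5]
*       [44, 5]
negate  [44, -5]
-4      [44, -5, -4]
2       [44, -5, -4, 2]
*       [44, -5, -8]
11      [44, -5, -8, 11]
6       [44, -5, -8, 11, 6]
/       [44, -5, -8, 1]

[44, -5, -8, 1]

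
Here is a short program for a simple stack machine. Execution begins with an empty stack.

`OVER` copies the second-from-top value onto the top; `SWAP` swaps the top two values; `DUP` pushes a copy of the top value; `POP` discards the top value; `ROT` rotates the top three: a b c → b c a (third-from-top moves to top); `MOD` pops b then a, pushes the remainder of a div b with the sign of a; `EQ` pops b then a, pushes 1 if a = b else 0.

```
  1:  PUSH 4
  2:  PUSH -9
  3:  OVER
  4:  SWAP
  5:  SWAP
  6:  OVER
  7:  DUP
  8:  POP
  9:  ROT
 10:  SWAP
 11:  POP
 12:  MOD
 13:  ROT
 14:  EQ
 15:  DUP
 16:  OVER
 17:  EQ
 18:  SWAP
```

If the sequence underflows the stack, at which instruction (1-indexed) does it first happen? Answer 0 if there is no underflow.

13

PUSH 4  : [4]
PUSH -9 : [4, -9]
OVER    : [4, -9, 4]
SWAP    : [4, 4, -9]
SWAP    : [4, -9, 4]
OVER    : [4, -9, 4, -9]
DUP     : [4, -9, 4, -9, -9]
POP     : [4, -9, 4, -9]
ROT     : [4, 4, -9, -9]
SWAP    : [4, 4, -9, -9]
POP     : [4, 4, -9]
MOD     : [4, 4]
ROT  — needs 3 operands, stack has 2 → underflow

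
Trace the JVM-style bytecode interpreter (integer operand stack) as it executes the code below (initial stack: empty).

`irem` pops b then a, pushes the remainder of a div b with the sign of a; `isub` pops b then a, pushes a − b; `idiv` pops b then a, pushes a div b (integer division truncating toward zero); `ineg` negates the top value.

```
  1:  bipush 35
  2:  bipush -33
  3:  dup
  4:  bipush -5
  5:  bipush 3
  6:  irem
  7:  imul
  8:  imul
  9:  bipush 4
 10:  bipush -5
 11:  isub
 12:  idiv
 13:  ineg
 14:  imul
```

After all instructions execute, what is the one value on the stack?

bipush 35  -> 35
bipush -33 -> 35 -33
dup        -> 35 -33 -33
bipush -5  -> 35 -33 -33 -5
bipush 3   -> 35 -33 -33 -5 3
irem       -> 35 -33 -33 -2
imul       -> 35 -33 66
imul       -> 35 -2178
bipush 4   -> 35 -2178 4
bipush -5  -> 35 -2178 4 -5
isub       -> 35 -2178 9
idiv       -> 35 -242
ineg       -> 35 242
imul       -> 8470

8470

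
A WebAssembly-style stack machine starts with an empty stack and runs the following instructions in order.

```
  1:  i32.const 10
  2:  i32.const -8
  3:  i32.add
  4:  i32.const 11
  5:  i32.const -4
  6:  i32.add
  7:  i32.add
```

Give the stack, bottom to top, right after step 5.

i32.const 10 -> [10]
i32.const -8 -> [10, -8]
i32.add      -> [2]
i32.const 11 -> [2, 11]
i32.const -4 -> [2, 11, -4]

[2, 11, -4]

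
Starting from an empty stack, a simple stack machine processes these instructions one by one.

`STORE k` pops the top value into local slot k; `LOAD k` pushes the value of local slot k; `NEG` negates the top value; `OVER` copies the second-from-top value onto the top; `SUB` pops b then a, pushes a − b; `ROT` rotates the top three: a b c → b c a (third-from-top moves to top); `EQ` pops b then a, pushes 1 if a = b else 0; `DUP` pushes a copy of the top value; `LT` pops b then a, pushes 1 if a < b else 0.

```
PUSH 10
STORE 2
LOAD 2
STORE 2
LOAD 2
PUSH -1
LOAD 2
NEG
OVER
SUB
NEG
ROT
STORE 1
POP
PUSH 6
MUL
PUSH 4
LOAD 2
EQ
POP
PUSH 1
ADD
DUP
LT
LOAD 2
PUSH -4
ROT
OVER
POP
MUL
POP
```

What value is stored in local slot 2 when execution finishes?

10

PUSH 10 -> [10]
STORE 2 -> []
LOAD 2  -> [10]
STORE 2 -> []
LOAD 2  -> [10]
PUSH -1 -> [10, -1]
LOAD 2  -> [10, -1, 10]
NEG     -> [10, -1, -10]
OVER    -> [10, -1, -10, -1]
SUB     -> [10, -1, -9]
NEG     -> [10, -1, 9]
ROT     -> [-1, 9, 10]
STORE 1 -> [-1, 9]
POP     -> [-1]
PUSH 6  -> [-1, 6]
MUL     -> [-6]
PUSH 4  -> [-6, 4]
LOAD 2  -> [-6, 4, 10]
EQ      -> [-6, 0]
POP     -> [-6]
PUSH 1  -> [-6, 1]
ADD     -> [-5]
DUP     -> [-5, -5]
LT      -> [0]
LOAD 2  -> [0, 10]
PUSH -4 -> [0, 10, -4]
ROT     -> [10, -4, 0]
OVER    -> [10, -4, 0, -4]
POP     -> [10, -4, 0]
MUL     -> [10, 0]
POP     -> [10]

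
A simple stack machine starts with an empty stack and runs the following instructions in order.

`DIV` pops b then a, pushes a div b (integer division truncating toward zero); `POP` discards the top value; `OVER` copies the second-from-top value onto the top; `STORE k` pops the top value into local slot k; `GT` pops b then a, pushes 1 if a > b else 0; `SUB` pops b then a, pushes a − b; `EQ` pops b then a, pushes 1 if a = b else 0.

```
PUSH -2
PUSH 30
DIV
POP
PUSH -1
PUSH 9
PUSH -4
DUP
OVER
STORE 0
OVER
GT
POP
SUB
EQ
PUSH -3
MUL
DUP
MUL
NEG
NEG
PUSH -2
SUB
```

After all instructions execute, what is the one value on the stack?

PUSH -2  [-2]
PUSH 30  [-2, 30]
DIV      [0]
POP      []
PUSH -1  [-1]
PUSH 9   [-1, 9]
PUSH -4  [-1, 9, -4]
DUP      [-1, 9, -4, -4]
OVER     [-1, 9, -4, -4, -4]
STORE 0  [-1, 9, -4, -4]
OVER     [-1, 9, -4, -4, -4]
GT       [-1, 9, -4, 0]
POP      [-1, 9, -4]
SUB      [-1, 13]
EQ       [0]
PUSH -3  [0, -3]
MUL      [0]
DUP      [0, 0]
MUL      [0]
NEG      [0]
NEG      [0]
PUSH -2  [0, -2]
SUB      [2]

2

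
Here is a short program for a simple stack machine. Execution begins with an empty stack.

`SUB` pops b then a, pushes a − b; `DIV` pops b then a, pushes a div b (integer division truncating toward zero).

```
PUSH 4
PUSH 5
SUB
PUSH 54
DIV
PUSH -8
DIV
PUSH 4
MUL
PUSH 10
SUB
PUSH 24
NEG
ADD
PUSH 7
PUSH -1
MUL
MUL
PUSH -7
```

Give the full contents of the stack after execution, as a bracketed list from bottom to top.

[238, -7]

PUSH 4  → 4
PUSH 5  → 4 5
SUB     → -1
PUSH 54 → -1 54
DIV     → 0
PUSH -8 → 0 -8
DIV     → 0
PUSH 4  → 0 4
MUL     → 0
PUSH 10 → 0 10
SUB     → -10
PUSH 24 → -10 24
NEG     → -10 -24
ADD     → -34
PUSH 7  → -34 7
PUSH -1 → -34 7 -1
MUL     → -34 -7
MUL     → 238
PUSH -7 → 238 -7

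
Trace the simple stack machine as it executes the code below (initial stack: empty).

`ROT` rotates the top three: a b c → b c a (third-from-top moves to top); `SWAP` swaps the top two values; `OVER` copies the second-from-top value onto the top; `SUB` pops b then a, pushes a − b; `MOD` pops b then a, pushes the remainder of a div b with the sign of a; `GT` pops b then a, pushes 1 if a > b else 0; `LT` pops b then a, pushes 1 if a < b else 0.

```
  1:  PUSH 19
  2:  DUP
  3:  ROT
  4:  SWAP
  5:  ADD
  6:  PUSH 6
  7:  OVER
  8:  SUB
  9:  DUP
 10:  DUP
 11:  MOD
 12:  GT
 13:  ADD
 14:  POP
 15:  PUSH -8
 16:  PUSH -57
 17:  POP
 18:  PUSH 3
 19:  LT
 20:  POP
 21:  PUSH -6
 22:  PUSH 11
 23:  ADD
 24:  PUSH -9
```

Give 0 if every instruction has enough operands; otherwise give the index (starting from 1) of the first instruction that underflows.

PUSH 19 -> 19
DUP     -> 19 19
ROT  — needs 3 operands, stack has 2 → underflow

3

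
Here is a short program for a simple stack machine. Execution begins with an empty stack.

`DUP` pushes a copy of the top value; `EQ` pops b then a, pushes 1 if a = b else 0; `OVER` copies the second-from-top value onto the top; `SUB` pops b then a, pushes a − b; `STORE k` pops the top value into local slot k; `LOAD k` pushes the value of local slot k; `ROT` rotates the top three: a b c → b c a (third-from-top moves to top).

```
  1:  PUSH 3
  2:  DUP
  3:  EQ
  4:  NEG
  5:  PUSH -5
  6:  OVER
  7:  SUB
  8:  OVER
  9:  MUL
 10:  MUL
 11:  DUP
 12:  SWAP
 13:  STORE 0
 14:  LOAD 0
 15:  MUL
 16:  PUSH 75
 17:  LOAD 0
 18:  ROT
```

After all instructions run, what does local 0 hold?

-4

PUSH 3  -> [3]
DUP     -> [3, 3]
EQ      -> [1]
NEG     -> [-1]
PUSH -5 -> [-1, -5]
OVER    -> [-1, -5, -1]
SUB     -> [-1, -4]
OVER    -> [-1, -4, -1]
MUL     -> [-1, 4]
MUL     -> [-4]
DUP     -> [-4, -4]
SWAP    -> [-4, -4]
STORE 0 -> [-4]
LOAD 0  -> [-4, -4]
MUL     -> [16]
PUSH 75 -> [16, 75]
LOAD 0  -> [16, 75, -4]
ROT     -> [75, -4, 16]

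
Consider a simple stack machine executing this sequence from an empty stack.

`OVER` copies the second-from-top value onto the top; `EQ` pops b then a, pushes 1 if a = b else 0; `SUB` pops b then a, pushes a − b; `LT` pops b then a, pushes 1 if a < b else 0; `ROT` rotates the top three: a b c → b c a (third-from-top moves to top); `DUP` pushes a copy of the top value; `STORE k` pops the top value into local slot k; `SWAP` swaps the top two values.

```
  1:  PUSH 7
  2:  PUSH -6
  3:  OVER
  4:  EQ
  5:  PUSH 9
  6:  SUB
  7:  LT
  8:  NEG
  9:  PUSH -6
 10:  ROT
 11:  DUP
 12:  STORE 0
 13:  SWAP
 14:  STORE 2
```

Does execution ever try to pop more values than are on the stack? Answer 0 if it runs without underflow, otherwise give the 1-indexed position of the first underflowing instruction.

PUSH 7   [7]
PUSH -6  [7, -6]
OVER     [7, -6, 7]
EQ       [7, 0]
PUSH 9   [7, 0, 9]
SUB      [7, -9]
LT       [0]
NEG      [0]
PUSH -6  [0, -6]
ROT  — needs 3 operands, stack has 2 → underflow

10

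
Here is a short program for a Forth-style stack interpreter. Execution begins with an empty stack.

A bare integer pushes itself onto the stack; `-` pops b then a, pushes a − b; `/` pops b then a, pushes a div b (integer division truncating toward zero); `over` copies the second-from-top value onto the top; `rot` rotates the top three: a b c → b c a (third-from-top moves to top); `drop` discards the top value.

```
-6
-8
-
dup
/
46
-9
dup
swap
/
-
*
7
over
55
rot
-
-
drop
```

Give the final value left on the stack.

-6   : [-6]
-8   : [-6, -8]
-    : [2]
dup  : [2, 2]
/    : [1]
46   : [1, 46]
-9   : [1, 46, -9]
dup  : [1, 46, -9, -9]
swap : [1, 46, -9, -9]
/    : [1, 46, 1]
-    : [1, 45]
*    : [45]
7    : [45, 7]
over : [45, 7, 45]
55   : [45, 7, 45, 55]
rot  : [45, 45, 55, 7]
-    : [45, 45, 48]
-    : [45, -3]
drop : [45]

45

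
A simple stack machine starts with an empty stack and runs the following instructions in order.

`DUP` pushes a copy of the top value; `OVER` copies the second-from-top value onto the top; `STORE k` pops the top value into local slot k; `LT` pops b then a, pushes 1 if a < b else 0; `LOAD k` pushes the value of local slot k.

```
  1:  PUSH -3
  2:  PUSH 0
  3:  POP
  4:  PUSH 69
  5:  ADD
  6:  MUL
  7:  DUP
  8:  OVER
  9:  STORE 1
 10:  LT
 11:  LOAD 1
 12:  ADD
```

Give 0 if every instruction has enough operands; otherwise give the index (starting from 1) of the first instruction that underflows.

6

PUSH -3  [-3]
PUSH 0   [-3, 0]
POP      [-3]
PUSH 69  [-3, 69]
ADD      [66]
MUL  — needs 2 operands, stack has 1 → underflow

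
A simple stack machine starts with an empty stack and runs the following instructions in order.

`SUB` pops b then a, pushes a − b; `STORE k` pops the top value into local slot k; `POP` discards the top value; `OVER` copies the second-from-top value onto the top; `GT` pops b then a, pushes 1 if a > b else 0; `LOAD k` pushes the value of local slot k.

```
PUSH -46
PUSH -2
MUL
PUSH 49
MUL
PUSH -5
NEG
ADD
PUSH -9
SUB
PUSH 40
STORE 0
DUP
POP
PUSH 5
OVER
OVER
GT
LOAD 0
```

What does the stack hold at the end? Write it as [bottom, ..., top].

[4522, 5, 1, 40]

PUSH -46 → -46
PUSH -2  → -46 -2
MUL      → 92
PUSH 49  → 92 49
MUL      → 4508
PUSH -5  → 4508 -5
NEG      → 4508 5
ADD      → 4513
PUSH -9  → 4513 -9
SUB      → 4522
PUSH 40  → 4522 40
STORE 0  → 4522
DUP      → 4522 4522
POP      → 4522
PUSH 5   → 4522 5
OVER     → 4522 5 4522
OVER     → 4522 5 4522 5
GT       → 4522 5 1
LOAD 0   → 4522 5 1 40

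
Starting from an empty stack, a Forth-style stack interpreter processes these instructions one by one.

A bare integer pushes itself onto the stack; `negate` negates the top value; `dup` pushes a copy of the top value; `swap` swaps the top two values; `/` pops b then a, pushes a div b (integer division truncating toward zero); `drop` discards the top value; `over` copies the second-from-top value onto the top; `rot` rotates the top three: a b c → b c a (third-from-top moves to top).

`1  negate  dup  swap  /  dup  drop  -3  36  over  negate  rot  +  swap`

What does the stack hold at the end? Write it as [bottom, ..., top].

1      → 1
negate → -1
dup    → -1 -1
swap   → -1 -1
/      → 1
dup    → 1 1
drop   → 1
-3     → 1 -3
36     → 1 -3 36
over   → 1 -3 36 -3
negate → 1 -3 36 3
rot    → 1 36 3 -3
+      → 1 36 0
swap   → 1 0 36

[1, 0, 36]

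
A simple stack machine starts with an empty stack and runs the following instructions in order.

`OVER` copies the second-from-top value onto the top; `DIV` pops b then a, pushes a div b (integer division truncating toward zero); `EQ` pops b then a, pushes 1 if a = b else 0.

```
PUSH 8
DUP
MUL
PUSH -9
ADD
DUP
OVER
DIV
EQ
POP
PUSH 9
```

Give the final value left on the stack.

9

PUSH 8  -> [8]
DUP     -> [8, 8]
MUL     -> [64]
PUSH -9 -> [64, -9]
ADD     -> [55]
DUP     -> [55, 55]
OVER    -> [55, 55, 55]
DIV     -> [55, 1]
EQ      -> [0]
POP     -> []
PUSH 9  -> [9]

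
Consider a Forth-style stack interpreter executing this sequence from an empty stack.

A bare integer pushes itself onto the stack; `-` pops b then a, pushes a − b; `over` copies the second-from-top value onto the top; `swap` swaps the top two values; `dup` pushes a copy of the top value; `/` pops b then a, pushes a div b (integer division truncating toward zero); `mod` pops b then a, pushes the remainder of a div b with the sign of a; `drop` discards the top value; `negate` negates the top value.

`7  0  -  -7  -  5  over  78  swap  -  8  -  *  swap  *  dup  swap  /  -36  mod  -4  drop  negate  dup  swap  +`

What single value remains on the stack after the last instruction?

7      -> 7
0      -> 7 0
-      -> 7
-7     -> 7 -7
-      -> 14
5      -> 14 5
over   -> 14 5 14
78     -> 14 5 14 78
swap   -> 14 5 78 14
-      -> 14 5 64
8      -> 14 5 64 8
-      -> 14 5 56
*      -> 14 280
swap   -> 280 14
*      -> 3920
dup    -> 3920 3920
swap   -> 3920 3920
/      -> 1
-36    -> 1 -36
mod    -> 1
-4     -> 1 -4
drop   -> 1
negate -> -1
dup    -> -1 -1
swap   -> -1 -1
+      -> -2

-2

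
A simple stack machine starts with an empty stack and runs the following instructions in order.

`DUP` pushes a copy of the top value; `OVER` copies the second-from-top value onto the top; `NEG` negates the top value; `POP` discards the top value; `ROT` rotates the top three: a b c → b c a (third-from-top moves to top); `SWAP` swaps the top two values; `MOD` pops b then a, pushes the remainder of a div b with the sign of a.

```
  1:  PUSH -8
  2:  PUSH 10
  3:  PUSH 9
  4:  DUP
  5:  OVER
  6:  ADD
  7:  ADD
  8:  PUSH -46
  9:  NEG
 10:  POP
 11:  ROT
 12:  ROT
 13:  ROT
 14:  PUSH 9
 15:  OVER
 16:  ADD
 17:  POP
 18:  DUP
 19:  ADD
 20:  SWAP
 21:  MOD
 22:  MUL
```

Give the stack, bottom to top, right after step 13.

[-8, 10, 27]

PUSH -8   [-8]
PUSH 10   [-8, 10]
PUSH 9    [-8, 10, 9]
DUP       [-8, 10, 9, 9]
OVER      [-8, 10, 9, 9, 9]
ADD       [-8, 10, 9, 18]
ADD       [-8, 10, 27]
PUSH -46  [-8, 10, 27, -46]
NEG       [-8, 10, 27, 46]
POP       [-8, 10, 27]
ROT       [10, 27, -8]
ROT       [27, -8, 10]
ROT       [-8, 10, 27]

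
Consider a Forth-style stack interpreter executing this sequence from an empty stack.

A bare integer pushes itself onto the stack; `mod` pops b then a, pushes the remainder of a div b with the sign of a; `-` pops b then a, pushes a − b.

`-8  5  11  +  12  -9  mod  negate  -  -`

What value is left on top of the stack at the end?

-8     → [-8]
5      → [-8, 5]
11     → [-8, 5, 11]
+      → [-8, 16]
12     → [-8, 16, 12]
-9     → [-8, 16, 12, -9]
mod    → [-8, 16, 3]
negate → [-8, 16, -3]
-      → [-8, 19]
-      → [-27]

-27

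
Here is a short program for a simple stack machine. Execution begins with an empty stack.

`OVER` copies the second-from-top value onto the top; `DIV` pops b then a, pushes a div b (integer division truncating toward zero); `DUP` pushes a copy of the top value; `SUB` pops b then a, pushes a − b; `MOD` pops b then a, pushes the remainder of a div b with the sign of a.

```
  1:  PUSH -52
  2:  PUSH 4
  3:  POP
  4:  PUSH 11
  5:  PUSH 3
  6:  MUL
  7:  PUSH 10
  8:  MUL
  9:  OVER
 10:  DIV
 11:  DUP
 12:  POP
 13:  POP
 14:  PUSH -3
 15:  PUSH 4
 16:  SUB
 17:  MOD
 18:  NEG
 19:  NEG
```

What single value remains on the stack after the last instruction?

-3

PUSH -52 : -52
PUSH 4   : -52 4
POP      : -52
PUSH 11  : -52 11
PUSH 3   : -52 11 3
MUL      : -52 33
PUSH 10  : -52 33 10
MUL      : -52 330
OVER     : -52 330 -52
DIV      : -52 -6
DUP      : -52 -6 -6
POP      : -52 -6
POP      : -52
PUSH -3  : -52 -3
PUSH 4   : -52 -3 4
SUB      : -52 -7
MOD      : -3
NEG      : 3
NEG      : -3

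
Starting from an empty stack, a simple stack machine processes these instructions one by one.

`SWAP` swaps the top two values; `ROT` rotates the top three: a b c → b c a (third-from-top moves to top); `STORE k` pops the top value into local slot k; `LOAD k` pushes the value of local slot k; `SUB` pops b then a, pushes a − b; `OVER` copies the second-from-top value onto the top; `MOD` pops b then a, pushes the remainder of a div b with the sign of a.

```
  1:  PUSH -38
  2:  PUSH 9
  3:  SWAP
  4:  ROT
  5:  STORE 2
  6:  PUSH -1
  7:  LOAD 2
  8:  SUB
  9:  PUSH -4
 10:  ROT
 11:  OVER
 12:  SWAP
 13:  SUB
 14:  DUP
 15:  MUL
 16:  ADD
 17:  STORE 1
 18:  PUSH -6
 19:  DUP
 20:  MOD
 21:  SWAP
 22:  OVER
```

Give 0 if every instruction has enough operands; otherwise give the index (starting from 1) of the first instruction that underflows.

PUSH -38 -> -38
PUSH 9   -> -38 9
SWAP     -> 9 -38
ROT  — needs 3 operands, stack has 2 → underflow

4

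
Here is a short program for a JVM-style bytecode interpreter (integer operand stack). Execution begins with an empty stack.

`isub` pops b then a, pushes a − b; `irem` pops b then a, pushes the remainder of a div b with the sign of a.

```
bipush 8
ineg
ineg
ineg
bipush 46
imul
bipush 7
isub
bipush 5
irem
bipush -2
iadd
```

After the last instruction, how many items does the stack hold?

1

bipush 8   [8]
ineg       [-8]
ineg       [8]
ineg       [-8]
bipush 46  [-8, 46]
imul       [-368]
bipush 7   [-368, 7]
isub       [-375]
bipush 5   [-375, 5]
irem       [0]
bipush -2  [0, -2]
iadd       [-2]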